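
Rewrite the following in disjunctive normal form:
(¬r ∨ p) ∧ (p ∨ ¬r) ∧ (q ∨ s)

(¬r ∨ p) ∧ (p ∨ ¬r) ∧ (q ∨ s)
≡ (¬r ∧ p ∧ q) ∨ (¬r ∧ p ∧ s) ∨ (¬r ∧ ¬r ∧ q) ∨ (¬r ∧ ¬r ∧ s) ∨ (p ∧ p ∧ q) ∨ (p ∧ p ∧ s) ∨ (p ∧ ¬r ∧ q) ∨ (p ∧ ¬r ∧ s)   — distribute ∧ over ∨
≡ (¬r ∧ q) ∨ (¬r ∧ s) ∨ (p ∧ q) ∨ (p ∧ s)   — simplify

(¬r ∧ q) ∨ (¬r ∧ s) ∨ (p ∧ q) ∨ (p ∧ s)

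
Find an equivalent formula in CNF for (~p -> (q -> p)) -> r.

(~p -> (q -> p)) -> r
≡ ~(~p -> (q -> p)) | r   [eliminate ->]
≡ ~(~~p | (q -> p)) | r   [eliminate ->]
≡ ~(~~p | ~q | p) | r   [eliminate ->]
≡ (~~~p & ~~q & ~p) | r   [De Morgan]
≡ (~p & ~~q & ~p) | r   [double negation]
≡ (~p & q & ~p) | r   [double negation]
≡ (~p | r) & (q | r) & (~p | r)   [distribute | over &]
≡ (~p | r) & (q | r)   [simplify]

(~p | r) & (q | r)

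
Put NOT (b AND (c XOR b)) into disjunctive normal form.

NOT (b AND (c XOR b))
≡ NOT (b AND ((c AND NOT b) OR (NOT c AND b)))   (expand XOR)
≡ NOT b OR NOT ((c AND NOT b) OR (NOT c AND b))   (De Morgan)
≡ NOT b OR (NOT (c AND NOT b) AND NOT (NOT c AND b))   (De Morgan)
≡ NOT b OR ((NOT c OR NOT NOT b) AND NOT (NOT c AND b))   (De Morgan)
≡ NOT b OR ((NOT c OR b) AND NOT (NOT c AND b))   (double negation)
≡ NOT b OR ((NOT c OR b) AND (NOT NOT c OR NOT b))   (De Morgan)
≡ NOT b OR ((NOT c OR b) AND (c OR NOT b))   (double negation)
≡ NOT b OR (NOT c AND c) OR (NOT c AND NOT b) OR (b AND c) OR (b AND NOT b)   (distribute AND over OR)
≡ NOT b OR (b AND c)   (simplify)

NOT b OR (b AND c)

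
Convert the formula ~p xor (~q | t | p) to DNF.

~p xor (~q | t | p)
≡ (~p & ~(~q | t | p)) | (~~p & (~q | t | p))   [expand xor]
≡ (~p & ~~q & ~t & ~p) | (~~p & (~q | t | p))   [De Morgan]
≡ (~p & q & ~t & ~p) | (~~p & (~q | t | p))   [double negation]
≡ (~p & q & ~t & ~p) | (p & (~q | t | p))   [double negation]
≡ (~p & q & ~t & ~p) | (p & ~q) | (p & t) | (p & p)   [distribute & over |]
≡ (~p & q & ~t) | p   [simplify]

(~p & q & ~t) | p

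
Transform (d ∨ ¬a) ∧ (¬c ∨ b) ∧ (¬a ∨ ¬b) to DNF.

(d ∧ ¬c ∧ ¬b) ∨ (¬a ∧ ¬c) ∨ (¬a ∧ b)

(d ∨ ¬a) ∧ (¬c ∨ b) ∧ (¬a ∨ ¬b)
⇔ (d ∧ ¬c ∧ ¬a) ∨ (d ∧ ¬c ∧ ¬b) ∨ (d ∧ b ∧ ¬a) ∨ (d ∧ b ∧ ¬b) ∨ (¬a ∧ ¬c ∧ ¬a) ∨ (¬a ∧ ¬c ∧ ¬b) ∨ (¬a ∧ b ∧ ¬a) ∨ (¬a ∧ b ∧ ¬b)   (distribute ∧ over ∨)
⇔ (d ∧ ¬c ∧ ¬b) ∨ (¬a ∧ ¬c) ∨ (¬a ∧ b)   (simplify)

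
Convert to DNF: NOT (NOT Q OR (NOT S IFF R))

(Q AND NOT S AND NOT R) OR (Q AND R AND S)

NOT (NOT Q OR (NOT S IFF R))
≡ NOT (NOT Q OR ((NOT S IMPLIES R) AND (R IMPLIES NOT S)))   — eliminate IFF
≡ NOT (NOT Q OR ((NOT NOT S OR R) AND (R IMPLIES NOT S)))   — eliminate IMPLIES
≡ NOT (NOT Q OR ((NOT NOT S OR R) AND (NOT R OR NOT S)))   — eliminate IMPLIES
≡ NOT NOT Q AND NOT ((NOT NOT S OR R) AND (NOT R OR NOT S))   — De Morgan
≡ Q AND NOT ((NOT NOT S OR R) AND (NOT R OR NOT S))   — double negation
≡ Q AND (NOT (NOT NOT S OR R) OR NOT (NOT R OR NOT S))   — De Morgan
≡ Q AND ((NOT NOT NOT S AND NOT R) OR NOT (NOT R OR NOT S))   — De Morgan
≡ Q AND ((NOT S AND NOT R) OR NOT (NOT R OR NOT S))   — double negation
≡ Q AND ((NOT S AND NOT R) OR (NOT NOT R AND NOT NOT S))   — De Morgan
≡ Q AND ((NOT S AND NOT R) OR (R AND NOT NOT S))   — double negation
≡ Q AND ((NOT S AND NOT R) OR (R AND S))   — double negation
≡ (Q AND NOT S AND NOT R) OR (Q AND R AND S)   — distribute AND over OR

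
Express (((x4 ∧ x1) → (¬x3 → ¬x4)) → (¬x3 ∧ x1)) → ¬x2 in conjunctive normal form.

x3 ∨ ¬x1 ∨ ¬x2

(((x4 ∧ x1) → (¬x3 → ¬x4)) → (¬x3 ∧ x1)) → ¬x2
⇔ ¬(((x4 ∧ x1) → (¬x3 → ¬x4)) → (¬x3 ∧ x1)) ∨ ¬x2   [eliminate →]
⇔ ¬(¬((x4 ∧ x1) → (¬x3 → ¬x4)) ∨ (¬x3 ∧ x1)) ∨ ¬x2   [eliminate →]
⇔ ¬(¬(¬(x4 ∧ x1) ∨ (¬x3 → ¬x4)) ∨ (¬x3 ∧ x1)) ∨ ¬x2   [eliminate →]
⇔ ¬(¬(¬(x4 ∧ x1) ∨ ¬¬x3 ∨ ¬x4) ∨ (¬x3 ∧ x1)) ∨ ¬x2   [eliminate →]
⇔ (¬¬(¬(x4 ∧ x1) ∨ ¬¬x3 ∨ ¬x4) ∧ ¬(¬x3 ∧ x1)) ∨ ¬x2   [De Morgan]
⇔ ((¬(x4 ∧ x1) ∨ ¬¬x3 ∨ ¬x4) ∧ ¬(¬x3 ∧ x1)) ∨ ¬x2   [double negation]
⇔ ((¬x4 ∨ ¬x1 ∨ ¬¬x3 ∨ ¬x4) ∧ ¬(¬x3 ∧ x1)) ∨ ¬x2   [De Morgan]
⇔ ((¬x4 ∨ ¬x1 ∨ x3 ∨ ¬x4) ∧ ¬(¬x3 ∧ x1)) ∨ ¬x2   [double negation]
⇔ ((¬x4 ∨ ¬x1 ∨ x3 ∨ ¬x4) ∧ (¬¬x3 ∨ ¬x1)) ∨ ¬x2   [De Morgan]
⇔ ((¬x4 ∨ ¬x1 ∨ x3 ∨ ¬x4) ∧ (x3 ∨ ¬x1)) ∨ ¬x2   [double negation]
⇔ (¬x4 ∨ ¬x1 ∨ x3 ∨ ¬x4 ∨ ¬x2) ∧ (x3 ∨ ¬x1 ∨ ¬x2)   [distribute ∨ over ∧]
⇔ x3 ∨ ¬x1 ∨ ¬x2   [simplify]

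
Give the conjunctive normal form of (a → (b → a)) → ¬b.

(a ∨ ¬b) ∧ (¬a ∨ ¬b)

(a → (b → a)) → ¬b
≡ ¬(a → (b → a)) ∨ ¬b
≡ ¬(¬a ∨ (b → a)) ∨ ¬b
≡ ¬(¬a ∨ ¬b ∨ a) ∨ ¬b
≡ (¬¬a ∧ ¬¬b ∧ ¬a) ∨ ¬b
≡ (a ∧ ¬¬b ∧ ¬a) ∨ ¬b
≡ (a ∧ b ∧ ¬a) ∨ ¬b
≡ (a ∨ ¬b) ∧ (b ∨ ¬b) ∧ (¬a ∨ ¬b)
≡ (a ∨ ¬b) ∧ (¬a ∨ ¬b)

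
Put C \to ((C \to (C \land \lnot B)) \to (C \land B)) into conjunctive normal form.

C \to ((C \to (C \land \lnot B)) \to (C \land B))
≡ \lnot C \lor ((C \to (C \land \lnot B)) \to (C \land B))
≡ \lnot C \lor \lnot (C \to (C \land \lnot B)) \lor (C \land B)
≡ \lnot C \lor \lnot (\lnot C \lor (C \land \lnot B)) \lor (C \land B)
≡ \lnot C \lor (\lnot \lnot C \land \lnot (C \land \lnot B)) \lor (C \land B)
≡ \lnot C \lor (C \land \lnot (C \land \lnot B)) \lor (C \land B)
≡ \lnot C \lor (C \land (\lnot C \lor \lnot \lnot B)) \lor (C \land B)
≡ \lnot C \lor (C \land (\lnot C \lor B)) \lor (C \land B)
≡ (\lnot C \lor C \lor C) \land (\lnot C \lor C \lor B) \land (\lnot C \lor \lnot C \lor B \lor C) \land (\lnot C \lor \lnot C \lor B \lor B)
≡ \lnot C \lor B

\lnot C \lor B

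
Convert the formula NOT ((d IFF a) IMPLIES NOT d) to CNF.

NOT ((d IFF a) IMPLIES NOT d)
⇔ NOT (NOT (d IFF a) OR NOT d)   — eliminate IMPLIES
⇔ NOT (NOT ((d IMPLIES a) AND (a IMPLIES d)) OR NOT d)   — eliminate IFF
⇔ NOT (NOT ((NOT d OR a) AND (a IMPLIES d)) OR NOT d)   — eliminate IMPLIES
⇔ NOT (NOT ((NOT d OR a) AND (NOT a OR d)) OR NOT d)   — eliminate IMPLIES
⇔ NOT NOT ((NOT d OR a) AND (NOT a OR d)) AND NOT NOT d   — De Morgan
⇔ (NOT d OR a) AND (NOT a OR d) AND NOT NOT d   — double negation
⇔ (NOT d OR a) AND (NOT a OR d) AND d   — double negation
⇔ (NOT d OR a) AND d   — simplify

(NOT d OR a) AND d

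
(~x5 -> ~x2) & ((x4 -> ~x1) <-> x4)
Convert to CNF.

(x5 | ~x2) & x4 & (~x4 | ~x1)

(~x5 -> ~x2) & ((x4 -> ~x1) <-> x4)
≡ (~~x5 | ~x2) & ((x4 -> ~x1) <-> x4)   [eliminate ->]
≡ (~~x5 | ~x2) & ((x4 -> ~x1) -> x4) & (x4 -> (x4 -> ~x1))   [eliminate <->]
≡ (~~x5 | ~x2) & (~(x4 -> ~x1) | x4) & (x4 -> (x4 -> ~x1))   [eliminate ->]
≡ (~~x5 | ~x2) & (~(~x4 | ~x1) | x4) & (x4 -> (x4 -> ~x1))   [eliminate ->]
≡ (~~x5 | ~x2) & (~(~x4 | ~x1) | x4) & (~x4 | (x4 -> ~x1))   [eliminate ->]
≡ (~~x5 | ~x2) & (~(~x4 | ~x1) | x4) & (~x4 | ~x4 | ~x1)   [eliminate ->]
≡ (x5 | ~x2) & (~(~x4 | ~x1) | x4) & (~x4 | ~x4 | ~x1)   [double negation]
≡ (x5 | ~x2) & ((~~x4 & ~~x1) | x4) & (~x4 | ~x4 | ~x1)   [De Morgan]
≡ (x5 | ~x2) & ((x4 & ~~x1) | x4) & (~x4 | ~x4 | ~x1)   [double negation]
≡ (x5 | ~x2) & ((x4 & x1) | x4) & (~x4 | ~x4 | ~x1)   [double negation]
≡ (x5 | ~x2) & (x4 | x4) & (x1 | x4) & (~x4 | ~x4 | ~x1)   [distribute | over &]
≡ (x5 | ~x2) & x4 & (~x4 | ~x1)   [simplify]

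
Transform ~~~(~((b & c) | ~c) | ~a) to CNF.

(b | ~c) & a

~~~(~((b & c) | ~c) | ~a)
⇔ ~(~((b & c) | ~c) | ~a)   — double negation
⇔ ~~((b & c) | ~c) & ~~a   — De Morgan
⇔ ((b & c) | ~c) & ~~a   — double negation
⇔ ((b & c) | ~c) & a   — double negation
⇔ (b | ~c) & (c | ~c) & a   — distribute | over &
⇔ (b | ~c) & a   — simplify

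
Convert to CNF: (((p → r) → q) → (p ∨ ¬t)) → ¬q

(¬p ∨ ¬q) ∧ (t ∨ ¬q)

(((p → r) → q) → (p ∨ ¬t)) → ¬q
≡ ¬(((p → r) → q) → (p ∨ ¬t)) ∨ ¬q   [eliminate →]
≡ ¬(¬((p → r) → q) ∨ p ∨ ¬t) ∨ ¬q   [eliminate →]
≡ ¬(¬(¬(p → r) ∨ q) ∨ p ∨ ¬t) ∨ ¬q   [eliminate →]
≡ ¬(¬(¬(¬p ∨ r) ∨ q) ∨ p ∨ ¬t) ∨ ¬q   [eliminate →]
≡ (¬¬(¬(¬p ∨ r) ∨ q) ∧ ¬p ∧ ¬¬t) ∨ ¬q   [De Morgan]
≡ ((¬(¬p ∨ r) ∨ q) ∧ ¬p ∧ ¬¬t) ∨ ¬q   [double negation]
≡ (((¬¬p ∧ ¬r) ∨ q) ∧ ¬p ∧ ¬¬t) ∨ ¬q   [De Morgan]
≡ (((p ∧ ¬r) ∨ q) ∧ ¬p ∧ ¬¬t) ∨ ¬q   [double negation]
≡ (((p ∧ ¬r) ∨ q) ∧ ¬p ∧ t) ∨ ¬q   [double negation]
≡ (p ∨ q ∨ ¬q) ∧ (¬r ∨ q ∨ ¬q) ∧ (¬p ∨ ¬q) ∧ (t ∨ ¬q)   [distribute ∨ over ∧]
≡ (¬p ∨ ¬q) ∧ (t ∨ ¬q)   [simplify]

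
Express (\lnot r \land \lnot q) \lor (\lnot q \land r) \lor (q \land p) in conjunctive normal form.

(\lnot r \land \lnot q) \lor (\lnot q \land r) \lor (q \land p)
⇔ (\lnot r \lor \lnot q \lor q) \land (\lnot r \lor \lnot q \lor p) \land (\lnot r \lor r \lor q) \land (\lnot r \lor r \lor p) \land (\lnot q \lor \lnot q \lor q) \land (\lnot q \lor \lnot q \lor p) \land (\lnot q \lor r \lor q) \land (\lnot q \lor r \lor p)   [distribute \lor over \land]
⇔ \lnot q \lor p   [simplify]

\lnot q \lor p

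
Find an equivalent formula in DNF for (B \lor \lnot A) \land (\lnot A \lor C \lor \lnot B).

(B \lor \lnot A) \land (\lnot A \lor C \lor \lnot B)
≡ (B \land \lnot A) \lor (B \land C) \lor (B \land \lnot B) \lor (\lnot A \land \lnot A) \lor (\lnot A \land C) \lor (\lnot A \land \lnot B)   [distribute \land over \lor]
≡ (B \land C) \lor \lnot A   [simplify]

(B \land C) \lor \lnot A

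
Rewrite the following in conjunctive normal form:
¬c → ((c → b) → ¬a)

¬c → ((c → b) → ¬a)
= ¬¬c ∨ ((c → b) → ¬a)   [eliminate →]
= ¬¬c ∨ ¬(c → b) ∨ ¬a   [eliminate →]
= ¬¬c ∨ ¬(¬c ∨ b) ∨ ¬a   [eliminate →]
= c ∨ ¬(¬c ∨ b) ∨ ¬a   [double negation]
= c ∨ (¬¬c ∧ ¬b) ∨ ¬a   [De Morgan]
= c ∨ (c ∧ ¬b) ∨ ¬a   [double negation]
= (c ∨ c ∨ ¬a) ∧ (c ∨ ¬b ∨ ¬a)   [distribute ∨ over ∧]
= c ∨ ¬a   [simplify]

c ∨ ¬a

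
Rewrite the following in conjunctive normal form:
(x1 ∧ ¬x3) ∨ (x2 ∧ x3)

(x1 ∧ ¬x3) ∨ (x2 ∧ x3)
≡ (x1 ∨ x2) ∧ (x1 ∨ x3) ∧ (¬x3 ∨ x2) ∧ (¬x3 ∨ x3)   [distribute ∨ over ∧]
≡ (x1 ∨ x2) ∧ (x1 ∨ x3) ∧ (¬x3 ∨ x2)   [simplify]

(x1 ∨ x2) ∧ (x1 ∨ x3) ∧ (¬x3 ∨ x2)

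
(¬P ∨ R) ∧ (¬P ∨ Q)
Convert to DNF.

¬P ∨ (R ∧ Q)

(¬P ∨ R) ∧ (¬P ∨ Q)
≡ (¬P ∧ ¬P) ∨ (¬P ∧ Q) ∨ (R ∧ ¬P) ∨ (R ∧ Q)   [distribute ∧ over ∨]
≡ ¬P ∨ (R ∧ Q)   [simplify]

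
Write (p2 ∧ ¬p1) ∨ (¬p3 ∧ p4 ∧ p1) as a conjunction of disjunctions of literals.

(p2 ∨ ¬p3) ∧ (p2 ∨ p4) ∧ (p2 ∨ p1) ∧ (¬p1 ∨ ¬p3) ∧ (¬p1 ∨ p4)

(p2 ∧ ¬p1) ∨ (¬p3 ∧ p4 ∧ p1)
≡ (p2 ∨ ¬p3) ∧ (p2 ∨ p4) ∧ (p2 ∨ p1) ∧ (¬p1 ∨ ¬p3) ∧ (¬p1 ∨ p4) ∧ (¬p1 ∨ p1)   — distribute ∨ over ∧
≡ (p2 ∨ ¬p3) ∧ (p2 ∨ p4) ∧ (p2 ∨ p1) ∧ (¬p1 ∨ ¬p3) ∧ (¬p1 ∨ p4)   — simplify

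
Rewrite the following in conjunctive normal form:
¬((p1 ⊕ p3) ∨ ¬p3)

¬((p1 ⊕ p3) ∨ ¬p3)
≡ ¬(((p1 ∨ p3) ∧ ¬(p1 ∧ p3)) ∨ ¬p3)   [expand ⊕]
≡ ¬((p1 ∨ p3) ∧ ¬(p1 ∧ p3)) ∧ ¬¬p3   [De Morgan]
≡ (¬(p1 ∨ p3) ∨ ¬¬(p1 ∧ p3)) ∧ ¬¬p3   [De Morgan]
≡ ((¬p1 ∧ ¬p3) ∨ ¬¬(p1 ∧ p3)) ∧ ¬¬p3   [De Morgan]
≡ ((¬p1 ∧ ¬p3) ∨ (p1 ∧ p3)) ∧ ¬¬p3   [double negation]
≡ ((¬p1 ∧ ¬p3) ∨ (p1 ∧ p3)) ∧ p3   [double negation]
≡ (¬p1 ∨ p1) ∧ (¬p1 ∨ p3) ∧ (¬p3 ∨ p1) ∧ (¬p3 ∨ p3) ∧ p3   [distribute ∨ over ∧]
≡ (¬p3 ∨ p1) ∧ p3   [simplify]

(¬p3 ∨ p1) ∧ p3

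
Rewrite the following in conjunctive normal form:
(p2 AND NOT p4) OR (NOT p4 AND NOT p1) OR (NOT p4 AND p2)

(p2 OR NOT p1) AND NOT p4

(p2 AND NOT p4) OR (NOT p4 AND NOT p1) OR (NOT p4 AND p2)
≡ (p2 OR NOT p4 OR NOT p4) AND (p2 OR NOT p4 OR p2) AND (p2 OR NOT p1 OR NOT p4) AND (p2 OR NOT p1 OR p2) AND (NOT p4 OR NOT p4 OR NOT p4) AND (NOT p4 OR NOT p4 OR p2) AND (NOT p4 OR NOT p1 OR NOT p4) AND (NOT p4 OR NOT p1 OR p2)   — distribute OR over AND
≡ (p2 OR NOT p1) AND NOT p4   — simplify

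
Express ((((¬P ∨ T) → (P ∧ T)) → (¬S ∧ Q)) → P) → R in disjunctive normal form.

((((¬P ∨ T) → (P ∧ T)) → (¬S ∧ Q)) → P) → R
≡ ¬((((¬P ∨ T) → (P ∧ T)) → (¬S ∧ Q)) → P) ∨ R   [eliminate →]
≡ ¬(¬(((¬P ∨ T) → (P ∧ T)) → (¬S ∧ Q)) ∨ P) ∨ R   [eliminate →]
≡ ¬(¬(¬((¬P ∨ T) → (P ∧ T)) ∨ (¬S ∧ Q)) ∨ P) ∨ R   [eliminate →]
≡ ¬(¬(¬(¬(¬P ∨ T) ∨ (P ∧ T)) ∨ (¬S ∧ Q)) ∨ P) ∨ R   [eliminate →]
≡ (¬¬(¬(¬(¬P ∨ T) ∨ (P ∧ T)) ∨ (¬S ∧ Q)) ∧ ¬P) ∨ R   [De Morgan]
≡ ((¬(¬(¬P ∨ T) ∨ (P ∧ T)) ∨ (¬S ∧ Q)) ∧ ¬P) ∨ R   [double negation]
≡ (((¬¬(¬P ∨ T) ∧ ¬(P ∧ T)) ∨ (¬S ∧ Q)) ∧ ¬P) ∨ R   [De Morgan]
≡ ((((¬P ∨ T) ∧ ¬(P ∧ T)) ∨ (¬S ∧ Q)) ∧ ¬P) ∨ R   [double negation]
≡ ((((¬P ∨ T) ∧ (¬P ∨ ¬T)) ∨ (¬S ∧ Q)) ∧ ¬P) ∨ R   [De Morgan]
≡ (¬P ∧ ¬P ∧ ¬P) ∨ (¬P ∧ ¬T ∧ ¬P) ∨ (T ∧ ¬P ∧ ¬P) ∨ (T ∧ ¬T ∧ ¬P) ∨ (¬S ∧ Q ∧ ¬P) ∨ R   [distribute ∧ over ∨]
≡ ¬P ∨ R   [simplify]

¬P ∨ R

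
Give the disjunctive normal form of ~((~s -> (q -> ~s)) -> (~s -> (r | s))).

~((~s -> (q -> ~s)) -> (~s -> (r | s)))
≡ ~(~(~s -> (q -> ~s)) | (~s -> (r | s)))   [eliminate ->]
≡ ~(~(~~s | (q -> ~s)) | (~s -> (r | s)))   [eliminate ->]
≡ ~(~(~~s | ~q | ~s) | (~s -> (r | s)))   [eliminate ->]
≡ ~(~(~~s | ~q | ~s) | ~~s | r | s)   [eliminate ->]
≡ ~~(~~s | ~q | ~s) & ~~~s & ~r & ~s   [De Morgan]
≡ (~~s | ~q | ~s) & ~~~s & ~r & ~s   [double negation]
≡ (s | ~q | ~s) & ~~~s & ~r & ~s   [double negation]
≡ (s | ~q | ~s) & ~s & ~r & ~s   [double negation]
≡ (s & ~s & ~r & ~s) | (~q & ~s & ~r & ~s) | (~s & ~s & ~r & ~s)   [distribute & over |]
≡ ~s & ~r   [simplify]

~s & ~r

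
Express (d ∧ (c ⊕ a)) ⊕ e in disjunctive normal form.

(d ∧ c ∧ ¬a ∧ ¬e) ∨ (d ∧ ¬c ∧ a ∧ ¬e) ∨ (¬d ∧ e) ∨ (¬c ∧ ¬a ∧ e) ∨ (a ∧ c ∧ e)

(d ∧ (c ⊕ a)) ⊕ e
⇔ (d ∧ (c ⊕ a) ∧ ¬e) ∨ (¬(d ∧ (c ⊕ a)) ∧ e)   [expand ⊕]
⇔ (d ∧ ((c ∧ ¬a) ∨ (¬c ∧ a)) ∧ ¬e) ∨ (¬(d ∧ (c ⊕ a)) ∧ e)   [expand ⊕]
⇔ (d ∧ ((c ∧ ¬a) ∨ (¬c ∧ a)) ∧ ¬e) ∨ (¬(d ∧ ((c ∧ ¬a) ∨ (¬c ∧ a))) ∧ e)   [expand ⊕]
⇔ (d ∧ ((c ∧ ¬a) ∨ (¬c ∧ a)) ∧ ¬e) ∨ ((¬d ∨ ¬((c ∧ ¬a) ∨ (¬c ∧ a))) ∧ e)   [De Morgan]
⇔ (d ∧ ((c ∧ ¬a) ∨ (¬c ∧ a)) ∧ ¬e) ∨ ((¬d ∨ (¬(c ∧ ¬a) ∧ ¬(¬c ∧ a))) ∧ e)   [De Morgan]
⇔ (d ∧ ((c ∧ ¬a) ∨ (¬c ∧ a)) ∧ ¬e) ∨ ((¬d ∨ ((¬c ∨ ¬¬a) ∧ ¬(¬c ∧ a))) ∧ e)   [De Morgan]
⇔ (d ∧ ((c ∧ ¬a) ∨ (¬c ∧ a)) ∧ ¬e) ∨ ((¬d ∨ ((¬c ∨ a) ∧ ¬(¬c ∧ a))) ∧ e)   [double negation]
⇔ (d ∧ ((c ∧ ¬a) ∨ (¬c ∧ a)) ∧ ¬e) ∨ ((¬d ∨ ((¬c ∨ a) ∧ (¬¬c ∨ ¬a))) ∧ e)   [De Morgan]
⇔ (d ∧ ((c ∧ ¬a) ∨ (¬c ∧ a)) ∧ ¬e) ∨ ((¬d ∨ ((¬c ∨ a) ∧ (c ∨ ¬a))) ∧ e)   [double negation]
⇔ (d ∧ c ∧ ¬a ∧ ¬e) ∨ (d ∧ ¬c ∧ a ∧ ¬e) ∨ (¬d ∧ e) ∨ (¬c ∧ c ∧ e) ∨ (¬c ∧ ¬a ∧ e) ∨ (a ∧ c ∧ e) ∨ (a ∧ ¬a ∧ e)   [distribute ∧ over ∨]
⇔ (d ∧ c ∧ ¬a ∧ ¬e) ∨ (d ∧ ¬c ∧ a ∧ ¬e) ∨ (¬d ∧ e) ∨ (¬c ∧ ¬a ∧ e) ∨ (a ∧ c ∧ e)   [simplify]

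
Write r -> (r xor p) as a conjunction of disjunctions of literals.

~r | ~p

r -> (r xor p)
⇔ ~r | (r xor p)   [eliminate ->]
⇔ ~r | ((r | p) & ~(r & p))   [expand xor]
⇔ ~r | ((r | p) & (~r | ~p))   [De Morgan]
⇔ (~r | r | p) & (~r | ~r | ~p)   [distribute | over &]
⇔ ~r | ~p   [simplify]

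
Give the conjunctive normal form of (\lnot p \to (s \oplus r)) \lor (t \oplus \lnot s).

(\lnot p \to (s \oplus r)) \lor (t \oplus \lnot s)
= \lnot \lnot p \lor (s \oplus r) \lor (t \oplus \lnot s)   (eliminate \to)
= \lnot \lnot p \lor ((s \lor r) \land \lnot (s \land r)) \lor (t \oplus \lnot s)   (expand \oplus)
= \lnot \lnot p \lor ((s \lor r) \land \lnot (s \land r)) \lor ((t \lor \lnot s) \land \lnot (t \land \lnot s))   (expand \oplus)
= p \lor ((s \lor r) \land \lnot (s \land r)) \lor ((t \lor \lnot s) \land \lnot (t \land \lnot s))   (double negation)
= p \lor ((s \lor r) \land (\lnot s \lor \lnot r)) \lor ((t \lor \lnot s) \land \lnot (t \land \lnot s))   (De Morgan)
= p \lor ((s \lor r) \land (\lnot s \lor \lnot r)) \lor ((t \lor \lnot s) \land (\lnot t \lor \lnot \lnot s))   (De Morgan)
= p \lor ((s \lor r) \land (\lnot s \lor \lnot r)) \lor ((t \lor \lnot s) \land (\lnot t \lor s))   (double negation)
= (p \lor s \lor r \lor t \lor \lnot s) \land (p \lor s \lor r \lor \lnot t \lor s) \land (p \lor \lnot s \lor \lnot r \lor t \lor \lnot s) \land (p \lor \lnot s \lor \lnot r \lor \lnot t \lor s)   (distribute \lor over \land)
= (p \lor s \lor r \lor \lnot t) \land (p \lor \lnot s \lor \lnot r \lor t)   (simplify)

(p \lor s \lor r \lor \lnot t) \land (p \lor \lnot s \lor \lnot r \lor t)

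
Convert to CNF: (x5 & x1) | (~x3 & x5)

(x5 & x1) | (~x3 & x5)
≡ (x5 | ~x3) & (x5 | x5) & (x1 | ~x3) & (x1 | x5)   [distribute | over &]
≡ x5 & (x1 | ~x3)   [simplify]

x5 & (x1 | ~x3)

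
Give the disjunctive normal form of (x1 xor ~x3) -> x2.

(~x1 & x3) | (~x3 & x1) | x2

(x1 xor ~x3) -> x2
= ~(x1 xor ~x3) | x2
= ~((x1 & ~~x3) | (~x1 & ~x3)) | x2
= (~(x1 & ~~x3) & ~(~x1 & ~x3)) | x2
= ((~x1 | ~~~x3) & ~(~x1 & ~x3)) | x2
= ((~x1 | ~x3) & ~(~x1 & ~x3)) | x2
= ((~x1 | ~x3) & (~~x1 | ~~x3)) | x2
= ((~x1 | ~x3) & (x1 | ~~x3)) | x2
= ((~x1 | ~x3) & (x1 | x3)) | x2
= (~x1 & x1) | (~x1 & x3) | (~x3 & x1) | (~x3 & x3) | x2
= (~x1 & x3) | (~x3 & x1) | x2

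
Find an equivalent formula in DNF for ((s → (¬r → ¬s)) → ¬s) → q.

(r ∧ s) ∨ q

((s → (¬r → ¬s)) → ¬s) → q
= ¬((s → (¬r → ¬s)) → ¬s) ∨ q   — eliminate →
= ¬(¬(s → (¬r → ¬s)) ∨ ¬s) ∨ q   — eliminate →
= ¬(¬(¬s ∨ (¬r → ¬s)) ∨ ¬s) ∨ q   — eliminate →
= ¬(¬(¬s ∨ ¬¬r ∨ ¬s) ∨ ¬s) ∨ q   — eliminate →
= (¬¬(¬s ∨ ¬¬r ∨ ¬s) ∧ ¬¬s) ∨ q   — De Morgan
= ((¬s ∨ ¬¬r ∨ ¬s) ∧ ¬¬s) ∨ q   — double negation
= ((¬s ∨ r ∨ ¬s) ∧ ¬¬s) ∨ q   — double negation
= ((¬s ∨ r ∨ ¬s) ∧ s) ∨ q   — double negation
= (¬s ∧ s) ∨ (r ∧ s) ∨ (¬s ∧ s) ∨ q   — distribute ∧ over ∨
= (r ∧ s) ∨ q   — simplify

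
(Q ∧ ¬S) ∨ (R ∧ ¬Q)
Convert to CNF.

(Q ∨ R) ∧ (¬S ∨ R) ∧ (¬S ∨ ¬Q)

(Q ∧ ¬S) ∨ (R ∧ ¬Q)
≡ (Q ∨ R) ∧ (Q ∨ ¬Q) ∧ (¬S ∨ R) ∧ (¬S ∨ ¬Q)   [distribute ∨ over ∧]
≡ (Q ∨ R) ∧ (¬S ∨ R) ∧ (¬S ∨ ¬Q)   [simplify]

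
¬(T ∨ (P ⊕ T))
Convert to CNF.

¬(T ∨ (P ⊕ T))
⇔ ¬(T ∨ (P ∨ T) ∧ ¬(P ∧ T))   [expand ⊕]
⇔ ¬T ∧ ¬((P ∨ T) ∧ ¬(P ∧ T))   [De Morgan]
⇔ ¬T ∧ (¬(P ∨ T) ∨ ¬¬(P ∧ T))   [De Morgan]
⇔ ¬T ∧ (¬P ∧ ¬T ∨ ¬¬(P ∧ T))   [De Morgan]
⇔ ¬T ∧ (¬P ∧ ¬T ∨ P ∧ T)   [double negation]
⇔ ¬T ∧ (¬P ∨ P) ∧ (¬P ∨ T) ∧ (¬T ∨ P) ∧ (¬T ∨ T)   [distribute ∨ over ∧]
⇔ ¬T ∧ (¬P ∨ T)   [simplify]

¬T ∧ (¬P ∨ T)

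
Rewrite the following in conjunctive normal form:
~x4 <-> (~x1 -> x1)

(x4 | x1) & (~x1 | ~x4)

~x4 <-> (~x1 -> x1)
⇔ (~x4 -> (~x1 -> x1)) & ((~x1 -> x1) -> ~x4)   [eliminate <->]
⇔ (~~x4 | (~x1 -> x1)) & ((~x1 -> x1) -> ~x4)   [eliminate ->]
⇔ (~~x4 | ~~x1 | x1) & ((~x1 -> x1) -> ~x4)   [eliminate ->]
⇔ (~~x4 | ~~x1 | x1) & (~(~x1 -> x1) | ~x4)   [eliminate ->]
⇔ (~~x4 | ~~x1 | x1) & (~(~~x1 | x1) | ~x4)   [eliminate ->]
⇔ (x4 | ~~x1 | x1) & (~(~~x1 | x1) | ~x4)   [double negation]
⇔ (x4 | x1 | x1) & (~(~~x1 | x1) | ~x4)   [double negation]
⇔ (x4 | x1 | x1) & ((~~~x1 & ~x1) | ~x4)   [De Morgan]
⇔ (x4 | x1 | x1) & ((~x1 & ~x1) | ~x4)   [double negation]
⇔ (x4 | x1 | x1) & (~x1 | ~x4) & (~x1 | ~x4)   [distribute | over &]
⇔ (x4 | x1) & (~x1 | ~x4)   [simplify]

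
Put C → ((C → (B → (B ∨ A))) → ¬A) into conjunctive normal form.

C → ((C → (B → (B ∨ A))) → ¬A)
≡ ¬C ∨ ((C → (B → (B ∨ A))) → ¬A)   [eliminate →]
≡ ¬C ∨ ¬(C → (B → (B ∨ A))) ∨ ¬A   [eliminate →]
≡ ¬C ∨ ¬(¬C ∨ (B → (B ∨ A))) ∨ ¬A   [eliminate →]
≡ ¬C ∨ ¬(¬C ∨ ¬B ∨ B ∨ A) ∨ ¬A   [eliminate →]
≡ ¬C ∨ (¬¬C ∧ ¬¬B ∧ ¬B ∧ ¬A) ∨ ¬A   [De Morgan]
≡ ¬C ∨ (C ∧ ¬¬B ∧ ¬B ∧ ¬A) ∨ ¬A   [double negation]
≡ ¬C ∨ (C ∧ B ∧ ¬B ∧ ¬A) ∨ ¬A   [double negation]
≡ (¬C ∨ C ∨ ¬A) ∧ (¬C ∨ B ∨ ¬A) ∧ (¬C ∨ ¬B ∨ ¬A) ∧ (¬C ∨ ¬A ∨ ¬A)   [distribute ∨ over ∧]
≡ ¬C ∨ ¬A   [simplify]

¬C ∨ ¬A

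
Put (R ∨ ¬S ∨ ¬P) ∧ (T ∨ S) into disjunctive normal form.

(R ∨ ¬S ∨ ¬P) ∧ (T ∨ S)
≡ R ∧ T ∨ R ∧ S ∨ ¬S ∧ T ∨ ¬S ∧ S ∨ ¬P ∧ T ∨ ¬P ∧ S   (distribute ∧ over ∨)
≡ R ∧ T ∨ R ∧ S ∨ ¬S ∧ T ∨ ¬P ∧ T ∨ ¬P ∧ S   (simplify)

R ∧ T ∨ R ∧ S ∨ ¬S ∧ T ∨ ¬P ∧ T ∨ ¬P ∧ S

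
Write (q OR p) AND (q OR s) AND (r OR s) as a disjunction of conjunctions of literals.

(q AND r) OR (q AND s) OR (p AND s)

(q OR p) AND (q OR s) AND (r OR s)
≡ (q AND q AND r) OR (q AND q AND s) OR (q AND s AND r) OR (q AND s AND s) OR (p AND q AND r) OR (p AND q AND s) OR (p AND s AND r) OR (p AND s AND s)   [distribute AND over OR]
≡ (q AND r) OR (q AND s) OR (p AND s)   [simplify]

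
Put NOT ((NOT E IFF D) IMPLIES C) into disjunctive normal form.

(E AND NOT D AND NOT C) OR (D AND NOT E AND NOT C)

NOT ((NOT E IFF D) IMPLIES C)
= NOT (NOT (NOT E IFF D) OR C)   — eliminate IMPLIES
= NOT (NOT ((NOT E IMPLIES D) AND (D IMPLIES NOT E)) OR C)   — eliminate IFF
= NOT (NOT ((NOT NOT E OR D) AND (D IMPLIES NOT E)) OR C)   — eliminate IMPLIES
= NOT (NOT ((NOT NOT E OR D) AND (NOT D OR NOT E)) OR C)   — eliminate IMPLIES
= NOT NOT ((NOT NOT E OR D) AND (NOT D OR NOT E)) AND NOT C   — De Morgan
= (NOT NOT E OR D) AND (NOT D OR NOT E) AND NOT C   — double negation
= (E OR D) AND (NOT D OR NOT E) AND NOT C   — double negation
= (E AND NOT D AND NOT C) OR (E AND NOT E AND NOT C) OR (D AND NOT D AND NOT C) OR (D AND NOT E AND NOT C)   — distribute AND over OR
= (E AND NOT D AND NOT C) OR (D AND NOT E AND NOT C)   — simplify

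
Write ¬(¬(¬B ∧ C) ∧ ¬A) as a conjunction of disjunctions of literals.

¬(¬(¬B ∧ C) ∧ ¬A)
≡ ¬¬(¬B ∧ C) ∨ ¬¬A   — De Morgan
≡ (¬B ∧ C) ∨ ¬¬A   — double negation
≡ (¬B ∧ C) ∨ A   — double negation
≡ (¬B ∨ A) ∧ (C ∨ A)   — distribute ∨ over ∧

(¬B ∨ A) ∧ (C ∨ A)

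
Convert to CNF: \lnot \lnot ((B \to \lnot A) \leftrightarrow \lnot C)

\lnot \lnot ((B \to \lnot A) \leftrightarrow \lnot C)
= \lnot \lnot (((B \to \lnot A) \to \lnot C) \land (\lnot C \to (B \to \lnot A)))   — eliminate \leftrightarrow
= \lnot \lnot ((\lnot (B \to \lnot A) \lor \lnot C) \land (\lnot C \to (B \to \lnot A)))   — eliminate \to
= \lnot \lnot ((\lnot (\lnot B \lor \lnot A) \lor \lnot C) \land (\lnot C \to (B \to \lnot A)))   — eliminate \to
= \lnot \lnot ((\lnot (\lnot B \lor \lnot A) \lor \lnot C) \land (\lnot \lnot C \lor (B \to \lnot A)))   — eliminate \to
= \lnot \lnot ((\lnot (\lnot B \lor \lnot A) \lor \lnot C) \land (\lnot \lnot C \lor \lnot B \lor \lnot A))   — eliminate \to
= (\lnot (\lnot B \lor \lnot A) \lor \lnot C) \land (\lnot \lnot C \lor \lnot B \lor \lnot A)   — double negation
= ((\lnot \lnot B \land \lnot \lnot A) \lor \lnot C) \land (\lnot \lnot C \lor \lnot B \lor \lnot A)   — De Morgan
= ((B \land \lnot \lnot A) \lor \lnot C) \land (\lnot \lnot C \lor \lnot B \lor \lnot A)   — double negation
= ((B \land A) \lor \lnot C) \land (\lnot \lnot C \lor \lnot B \lor \lnot A)   — double negation
= ((B \land A) \lor \lnot C) \land (C \lor \lnot B \lor \lnot A)   — double negation
= (B \lor \lnot C) \land (A \lor \lnot C) \land (C \lor \lnot B \lor \lnot A)   — distribute \lor over \land

(B \lor \lnot C) \land (A \lor \lnot C) \land (C \lor \lnot B \lor \lnot A)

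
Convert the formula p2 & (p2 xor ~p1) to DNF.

p2 & p1

p2 & (p2 xor ~p1)
= p2 & ((p2 & ~~p1) | (~p2 & ~p1))   — expand xor
= p2 & ((p2 & p1) | (~p2 & ~p1))   — double negation
= (p2 & p2 & p1) | (p2 & ~p2 & ~p1)   — distribute & over |
= p2 & p1   — simplify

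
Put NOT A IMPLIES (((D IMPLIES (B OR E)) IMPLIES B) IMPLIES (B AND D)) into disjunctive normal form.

A OR (NOT D AND NOT B) OR (E AND NOT B) OR (B AND D)

NOT A IMPLIES (((D IMPLIES (B OR E)) IMPLIES B) IMPLIES (B AND D))
≡ NOT NOT A OR (((D IMPLIES (B OR E)) IMPLIES B) IMPLIES (B AND D))   (eliminate IMPLIES)
≡ NOT NOT A OR NOT ((D IMPLIES (B OR E)) IMPLIES B) OR (B AND D)   (eliminate IMPLIES)
≡ NOT NOT A OR NOT (NOT (D IMPLIES (B OR E)) OR B) OR (B AND D)   (eliminate IMPLIES)
≡ NOT NOT A OR NOT (NOT (NOT D OR B OR E) OR B) OR (B AND D)   (eliminate IMPLIES)
≡ A OR NOT (NOT (NOT D OR B OR E) OR B) OR (B AND D)   (double negation)
≡ A OR (NOT NOT (NOT D OR B OR E) AND NOT B) OR (B AND D)   (De Morgan)
≡ A OR ((NOT D OR B OR E) AND NOT B) OR (B AND D)   (double negation)
≡ A OR (NOT D AND NOT B) OR (B AND NOT B) OR (E AND NOT B) OR (B AND D)   (distribute AND over OR)
≡ A OR (NOT D AND NOT B) OR (E AND NOT B) OR (B AND D)   (simplify)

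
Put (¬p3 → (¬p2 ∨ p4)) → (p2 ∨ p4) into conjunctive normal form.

p2 ∨ p4

(¬p3 → (¬p2 ∨ p4)) → (p2 ∨ p4)
≡ ¬(¬p3 → (¬p2 ∨ p4)) ∨ p2 ∨ p4   (eliminate →)
≡ ¬(¬¬p3 ∨ ¬p2 ∨ p4) ∨ p2 ∨ p4   (eliminate →)
≡ (¬¬¬p3 ∧ ¬¬p2 ∧ ¬p4) ∨ p2 ∨ p4   (De Morgan)
≡ (¬p3 ∧ ¬¬p2 ∧ ¬p4) ∨ p2 ∨ p4   (double negation)
≡ (¬p3 ∧ p2 ∧ ¬p4) ∨ p2 ∨ p4   (double negation)
≡ (¬p3 ∨ p2 ∨ p4) ∧ (p2 ∨ p2 ∨ p4) ∧ (¬p4 ∨ p2 ∨ p4)   (distribute ∨ over ∧)
≡ p2 ∨ p4   (simplify)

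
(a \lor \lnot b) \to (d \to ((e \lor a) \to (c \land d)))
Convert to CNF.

(\lnot a \lor \lnot d \lor c) \land (b \lor \lnot d \lor \lnot e \lor c)

(a \lor \lnot b) \to (d \to ((e \lor a) \to (c \land d)))
= \lnot (a \lor \lnot b) \lor (d \to ((e \lor a) \to (c \land d)))   — eliminate \to
= \lnot (a \lor \lnot b) \lor \lnot d \lor ((e \lor a) \to (c \land d))   — eliminate \to
= \lnot (a \lor \lnot b) \lor \lnot d \lor \lnot (e \lor a) \lor (c \land d)   — eliminate \to
= (\lnot a \land \lnot \lnot b) \lor \lnot d \lor \lnot (e \lor a) \lor (c \land d)   — De Morgan
= (\lnot a \land b) \lor \lnot d \lor \lnot (e \lor a) \lor (c \land d)   — double negation
= (\lnot a \land b) \lor \lnot d \lor (\lnot e \land \lnot a) \lor (c \land d)   — De Morgan
= (\lnot a \lor \lnot d \lor \lnot e \lor c) \land (\lnot a \lor \lnot d \lor \lnot e \lor d) \land (\lnot a \lor \lnot d \lor \lnot a \lor c) \land (\lnot a \lor \lnot d \lor \lnot a \lor d) \land (b \lor \lnot d \lor \lnot e \lor c) \land (b \lor \lnot d \lor \lnot e \lor d) \land (b \lor \lnot d \lor \lnot a \lor c) \land (b \lor \lnot d \lor \lnot a \lor d)   — distribute \lor over \land
= (\lnot a \lor \lnot d \lor c) \land (b \lor \lnot d \lor \lnot e \lor c)   — simplify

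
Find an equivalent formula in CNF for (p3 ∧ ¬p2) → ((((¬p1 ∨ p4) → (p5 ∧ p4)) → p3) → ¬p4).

¬p3 ∨ p2 ∨ ¬p4

(p3 ∧ ¬p2) → ((((¬p1 ∨ p4) → (p5 ∧ p4)) → p3) → ¬p4)
≡ ¬(p3 ∧ ¬p2) ∨ ((((¬p1 ∨ p4) → (p5 ∧ p4)) → p3) → ¬p4)   — eliminate →
≡ ¬(p3 ∧ ¬p2) ∨ ¬(((¬p1 ∨ p4) → (p5 ∧ p4)) → p3) ∨ ¬p4   — eliminate →
≡ ¬(p3 ∧ ¬p2) ∨ ¬(¬((¬p1 ∨ p4) → (p5 ∧ p4)) ∨ p3) ∨ ¬p4   — eliminate →
≡ ¬(p3 ∧ ¬p2) ∨ ¬(¬(¬(¬p1 ∨ p4) ∨ (p5 ∧ p4)) ∨ p3) ∨ ¬p4   — eliminate →
≡ ¬p3 ∨ ¬¬p2 ∨ ¬(¬(¬(¬p1 ∨ p4) ∨ (p5 ∧ p4)) ∨ p3) ∨ ¬p4   — De Morgan
≡ ¬p3 ∨ p2 ∨ ¬(¬(¬(¬p1 ∨ p4) ∨ (p5 ∧ p4)) ∨ p3) ∨ ¬p4   — double negation
≡ ¬p3 ∨ p2 ∨ (¬¬(¬(¬p1 ∨ p4) ∨ (p5 ∧ p4)) ∧ ¬p3) ∨ ¬p4   — De Morgan
≡ ¬p3 ∨ p2 ∨ ((¬(¬p1 ∨ p4) ∨ (p5 ∧ p4)) ∧ ¬p3) ∨ ¬p4   — double negation
≡ ¬p3 ∨ p2 ∨ (((¬¬p1 ∧ ¬p4) ∨ (p5 ∧ p4)) ∧ ¬p3) ∨ ¬p4   — De Morgan
≡ ¬p3 ∨ p2 ∨ (((p1 ∧ ¬p4) ∨ (p5 ∧ p4)) ∧ ¬p3) ∨ ¬p4   — double negation
≡ (¬p3 ∨ p2 ∨ p1 ∨ p5 ∨ ¬p4) ∧ (¬p3 ∨ p2 ∨ p1 ∨ p4 ∨ ¬p4) ∧ (¬p3 ∨ p2 ∨ ¬p4 ∨ p5 ∨ ¬p4) ∧ (¬p3 ∨ p2 ∨ ¬p4 ∨ p4 ∨ ¬p4) ∧ (¬p3 ∨ p2 ∨ ¬p3 ∨ ¬p4)   — distribute ∨ over ∧
≡ ¬p3 ∨ p2 ∨ ¬p4   — simplify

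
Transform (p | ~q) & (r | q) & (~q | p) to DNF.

(p | ~q) & (r | q) & (~q | p)
⇔ (p & r & ~q) | (p & r & p) | (p & q & ~q) | (p & q & p) | (~q & r & ~q) | (~q & r & p) | (~q & q & ~q) | (~q & q & p)
⇔ (p & r) | (p & q) | (~q & r)

(p & r) | (p & q) | (~q & r)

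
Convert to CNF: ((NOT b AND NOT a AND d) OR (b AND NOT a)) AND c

((NOT b AND NOT a AND d) OR (b AND NOT a)) AND c
⇔ (NOT b OR b) AND (NOT b OR NOT a) AND (NOT a OR b) AND (NOT a OR NOT a) AND (d OR b) AND (d OR NOT a) AND c   [distribute OR over AND]
⇔ NOT a AND (d OR b) AND c   [simplify]

NOT a AND (d OR b) AND c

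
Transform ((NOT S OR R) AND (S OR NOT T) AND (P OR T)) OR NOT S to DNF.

(R AND S AND P) OR (R AND S AND T) OR (R AND NOT T AND P) OR NOT S

((NOT S OR R) AND (S OR NOT T) AND (P OR T)) OR NOT S
= (NOT S AND S AND P) OR (NOT S AND S AND T) OR (NOT S AND NOT T AND P) OR (NOT S AND NOT T AND T) OR (R AND S AND P) OR (R AND S AND T) OR (R AND NOT T AND P) OR (R AND NOT T AND T) OR NOT S   [distribute AND over OR]
= (R AND S AND P) OR (R AND S AND T) OR (R AND NOT T AND P) OR NOT S   [simplify]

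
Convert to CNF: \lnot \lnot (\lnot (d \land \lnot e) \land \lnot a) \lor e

\lnot \lnot (\lnot (d \land \lnot e) \land \lnot a) \lor e
= (\lnot (d \land \lnot e) \land \lnot a) \lor e   [double negation]
= ((\lnot d \lor \lnot \lnot e) \land \lnot a) \lor e   [De Morgan]
= ((\lnot d \lor e) \land \lnot a) \lor e   [double negation]
= (\lnot d \lor e \lor e) \land (\lnot a \lor e)   [distribute \lor over \land]
= (\lnot d \lor e) \land (\lnot a \lor e)   [simplify]

(\lnot d \lor e) \land (\lnot a \lor e)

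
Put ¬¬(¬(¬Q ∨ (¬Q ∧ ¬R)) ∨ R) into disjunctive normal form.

Q ∨ R

¬¬(¬(¬Q ∨ (¬Q ∧ ¬R)) ∨ R)
⇔ ¬(¬Q ∨ (¬Q ∧ ¬R)) ∨ R   — double negation
⇔ (¬¬Q ∧ ¬(¬Q ∧ ¬R)) ∨ R   — De Morgan
⇔ (Q ∧ ¬(¬Q ∧ ¬R)) ∨ R   — double negation
⇔ (Q ∧ (¬¬Q ∨ ¬¬R)) ∨ R   — De Morgan
⇔ (Q ∧ (Q ∨ ¬¬R)) ∨ R   — double negation
⇔ (Q ∧ (Q ∨ R)) ∨ R   — double negation
⇔ (Q ∧ Q) ∨ (Q ∧ R) ∨ R   — distribute ∧ over ∨
⇔ Q ∨ R   — simplify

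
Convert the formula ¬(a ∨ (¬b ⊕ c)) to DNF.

(¬a ∧ b ∧ ¬c) ∨ (¬a ∧ c ∧ ¬b)

¬(a ∨ (¬b ⊕ c))
≡ ¬(a ∨ (¬b ∧ ¬c) ∨ (¬¬b ∧ c))
≡ ¬a ∧ ¬(¬b ∧ ¬c) ∧ ¬(¬¬b ∧ c)
≡ ¬a ∧ (¬¬b ∨ ¬¬c) ∧ ¬(¬¬b ∧ c)
≡ ¬a ∧ (b ∨ ¬¬c) ∧ ¬(¬¬b ∧ c)
≡ ¬a ∧ (b ∨ c) ∧ ¬(¬¬b ∧ c)
≡ ¬a ∧ (b ∨ c) ∧ (¬¬¬b ∨ ¬c)
≡ ¬a ∧ (b ∨ c) ∧ (¬b ∨ ¬c)
≡ (¬a ∧ b ∧ ¬b) ∨ (¬a ∧ b ∧ ¬c) ∨ (¬a ∧ c ∧ ¬b) ∨ (¬a ∧ c ∧ ¬c)
≡ (¬a ∧ b ∧ ¬c) ∨ (¬a ∧ c ∧ ¬b)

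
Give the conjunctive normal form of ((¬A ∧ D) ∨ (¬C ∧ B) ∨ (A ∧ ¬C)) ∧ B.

(¬A ∨ ¬C) ∧ (D ∨ ¬C) ∧ B

((¬A ∧ D) ∨ (¬C ∧ B) ∨ (A ∧ ¬C)) ∧ B
⇔ (¬A ∨ ¬C ∨ A) ∧ (¬A ∨ ¬C ∨ ¬C) ∧ (¬A ∨ B ∨ A) ∧ (¬A ∨ B ∨ ¬C) ∧ (D ∨ ¬C ∨ A) ∧ (D ∨ ¬C ∨ ¬C) ∧ (D ∨ B ∨ A) ∧ (D ∨ B ∨ ¬C) ∧ B   — distribute ∨ over ∧
⇔ (¬A ∨ ¬C) ∧ (D ∨ ¬C) ∧ B   — simplify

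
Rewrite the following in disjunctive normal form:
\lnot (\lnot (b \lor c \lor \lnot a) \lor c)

(b \land \lnot c) \lor (\lnot a \land \lnot c)

\lnot (\lnot (b \lor c \lor \lnot a) \lor c)
= \lnot \lnot (b \lor c \lor \lnot a) \land \lnot c
= (b \lor c \lor \lnot a) \land \lnot c
= (b \land \lnot c) \lor (c \land \lnot c) \lor (\lnot a \land \lnot c)
= (b \land \lnot c) \lor (\lnot a \land \lnot c)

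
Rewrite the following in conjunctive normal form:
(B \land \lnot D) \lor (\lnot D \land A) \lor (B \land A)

(B \land \lnot D) \lor (\lnot D \land A) \lor (B \land A)
= (B \lor \lnot D \lor B) \land (B \lor \lnot D \lor A) \land (B \lor A \lor B) \land (B \lor A \lor A) \land (\lnot D \lor \lnot D \lor B) \land (\lnot D \lor \lnot D \lor A) \land (\lnot D \lor A \lor B) \land (\lnot D \lor A \lor A)
= (B \lor \lnot D) \land (B \lor A) \land (\lnot D \lor A)

(B \lor \lnot D) \land (B \lor A) \land (\lnot D \lor A)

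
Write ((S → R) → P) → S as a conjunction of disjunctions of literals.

¬P ∨ S

((S → R) → P) → S
≡ ¬((S → R) → P) ∨ S   (eliminate →)
≡ ¬(¬(S → R) ∨ P) ∨ S   (eliminate →)
≡ ¬(¬(¬S ∨ R) ∨ P) ∨ S   (eliminate →)
≡ (¬¬(¬S ∨ R) ∧ ¬P) ∨ S   (De Morgan)
≡ ((¬S ∨ R) ∧ ¬P) ∨ S   (double negation)
≡ (¬S ∨ R ∨ S) ∧ (¬P ∨ S)   (distribute ∨ over ∧)
≡ ¬P ∨ S   (simplify)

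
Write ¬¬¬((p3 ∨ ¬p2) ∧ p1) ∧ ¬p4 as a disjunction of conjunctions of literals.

(¬p3 ∧ p2 ∧ ¬p4) ∨ (¬p1 ∧ ¬p4)

¬¬¬((p3 ∨ ¬p2) ∧ p1) ∧ ¬p4
⇔ ¬((p3 ∨ ¬p2) ∧ p1) ∧ ¬p4   [double negation]
⇔ (¬(p3 ∨ ¬p2) ∨ ¬p1) ∧ ¬p4   [De Morgan]
⇔ ((¬p3 ∧ ¬¬p2) ∨ ¬p1) ∧ ¬p4   [De Morgan]
⇔ ((¬p3 ∧ p2) ∨ ¬p1) ∧ ¬p4   [double negation]
⇔ (¬p3 ∧ p2 ∧ ¬p4) ∨ (¬p1 ∧ ¬p4)   [distribute ∧ over ∨]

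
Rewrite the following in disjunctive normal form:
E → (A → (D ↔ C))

E → (A → (D ↔ C))
= ¬E ∨ (A → (D ↔ C))   [eliminate →]
= ¬E ∨ ¬A ∨ (D ↔ C)   [eliminate →]
= ¬E ∨ ¬A ∨ ((D → C) ∧ (C → D))   [eliminate ↔]
= ¬E ∨ ¬A ∨ ((¬D ∨ C) ∧ (C → D))   [eliminate →]
= ¬E ∨ ¬A ∨ ((¬D ∨ C) ∧ (¬C ∨ D))   [eliminate →]
= ¬E ∨ ¬A ∨ (¬D ∧ ¬C) ∨ (¬D ∧ D) ∨ (C ∧ ¬C) ∨ (C ∧ D)   [distribute ∧ over ∨]
= ¬E ∨ ¬A ∨ (¬D ∧ ¬C) ∨ (C ∧ D)   [simplify]

¬E ∨ ¬A ∨ (¬D ∧ ¬C) ∨ (C ∧ D)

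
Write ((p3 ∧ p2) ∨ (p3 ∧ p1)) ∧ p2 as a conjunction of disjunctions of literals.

p3 ∧ p2

((p3 ∧ p2) ∨ (p3 ∧ p1)) ∧ p2
≡ (p3 ∨ p3) ∧ (p3 ∨ p1) ∧ (p2 ∨ p3) ∧ (p2 ∨ p1) ∧ p2   [distribute ∨ over ∧]
≡ p3 ∧ p2   [simplify]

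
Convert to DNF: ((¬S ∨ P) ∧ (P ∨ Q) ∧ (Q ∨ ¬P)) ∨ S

((¬S ∨ P) ∧ (P ∨ Q) ∧ (Q ∨ ¬P)) ∨ S
⇔ (¬S ∧ P ∧ Q) ∨ (¬S ∧ P ∧ ¬P) ∨ (¬S ∧ Q ∧ Q) ∨ (¬S ∧ Q ∧ ¬P) ∨ (P ∧ P ∧ Q) ∨ (P ∧ P ∧ ¬P) ∨ (P ∧ Q ∧ Q) ∨ (P ∧ Q ∧ ¬P) ∨ S
⇔ (¬S ∧ Q) ∨ (P ∧ Q) ∨ S

(¬S ∧ Q) ∨ (P ∧ Q) ∨ S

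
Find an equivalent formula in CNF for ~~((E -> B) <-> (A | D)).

(E | A | D) & (~B | A | D) & (~A | ~E | B) & (~D | ~E | B)

~~((E -> B) <-> (A | D))
≡ ~~(((E -> B) -> (A | D)) & ((A | D) -> (E -> B)))   — eliminate <->
≡ ~~((~(E -> B) | A | D) & ((A | D) -> (E -> B)))   — eliminate ->
≡ ~~((~(~E | B) | A | D) & ((A | D) -> (E -> B)))   — eliminate ->
≡ ~~((~(~E | B) | A | D) & (~(A | D) | (E -> B)))   — eliminate ->
≡ ~~((~(~E | B) | A | D) & (~(A | D) | ~E | B))   — eliminate ->
≡ (~(~E | B) | A | D) & (~(A | D) | ~E | B)   — double negation
≡ ((~~E & ~B) | A | D) & (~(A | D) | ~E | B)   — De Morgan
≡ ((E & ~B) | A | D) & (~(A | D) | ~E | B)   — double negation
≡ ((E & ~B) | A | D) & ((~A & ~D) | ~E | B)   — De Morgan
≡ (E | A | D) & (~B | A | D) & (~A | ~E | B) & (~D | ~E | B)   — distribute | over &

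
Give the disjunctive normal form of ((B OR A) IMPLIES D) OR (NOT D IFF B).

((B OR A) IMPLIES D) OR (NOT D IFF B)
= NOT (B OR A) OR D OR (NOT D IFF B)   — eliminate IMPLIES
= NOT (B OR A) OR D OR ((NOT D IMPLIES B) AND (B IMPLIES NOT D))   — eliminate IFF
= NOT (B OR A) OR D OR ((NOT NOT D OR B) AND (B IMPLIES NOT D))   — eliminate IMPLIES
= NOT (B OR A) OR D OR ((NOT NOT D OR B) AND (NOT B OR NOT D))   — eliminate IMPLIES
= (NOT B AND NOT A) OR D OR ((NOT NOT D OR B) AND (NOT B OR NOT D))   — De Morgan
= (NOT B AND NOT A) OR D OR ((D OR B) AND (NOT B OR NOT D))   — double negation
= (NOT B AND NOT A) OR D OR (D AND NOT B) OR (D AND NOT D) OR (B AND NOT B) OR (B AND NOT D)   — distribute AND over OR
= (NOT B AND NOT A) OR D OR (B AND NOT D)   — simplify

(NOT B AND NOT A) OR D OR (B AND NOT D)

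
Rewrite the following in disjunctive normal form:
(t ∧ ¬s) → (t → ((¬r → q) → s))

¬t ∨ s ∨ (¬r ∧ ¬q)

(t ∧ ¬s) → (t → ((¬r → q) → s))
≡ ¬(t ∧ ¬s) ∨ (t → ((¬r → q) → s))
≡ ¬(t ∧ ¬s) ∨ ¬t ∨ ((¬r → q) → s)
≡ ¬(t ∧ ¬s) ∨ ¬t ∨ ¬(¬r → q) ∨ s
≡ ¬(t ∧ ¬s) ∨ ¬t ∨ ¬(¬¬r ∨ q) ∨ s
≡ ¬t ∨ ¬¬s ∨ ¬t ∨ ¬(¬¬r ∨ q) ∨ s
≡ ¬t ∨ s ∨ ¬t ∨ ¬(¬¬r ∨ q) ∨ s
≡ ¬t ∨ s ∨ ¬t ∨ (¬¬¬r ∧ ¬q) ∨ s
≡ ¬t ∨ s ∨ ¬t ∨ (¬r ∧ ¬q) ∨ s
≡ ¬t ∨ s ∨ (¬r ∧ ¬q)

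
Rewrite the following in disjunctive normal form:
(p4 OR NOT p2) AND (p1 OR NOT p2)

(p4 OR NOT p2) AND (p1 OR NOT p2)
≡ (p4 AND p1) OR (p4 AND NOT p2) OR (NOT p2 AND p1) OR (NOT p2 AND NOT p2)   — distribute AND over OR
≡ (p4 AND p1) OR NOT p2   — simplify

(p4 AND p1) OR NOT p2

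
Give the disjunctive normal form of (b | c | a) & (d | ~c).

(b & d) | (b & ~c) | (c & d) | (a & d) | (a & ~c)

(b | c | a) & (d | ~c)
≡ (b & d) | (b & ~c) | (c & d) | (c & ~c) | (a & d) | (a & ~c)   [distribute & over |]
≡ (b & d) | (b & ~c) | (c & d) | (a & d) | (a & ~c)   [simplify]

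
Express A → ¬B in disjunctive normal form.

¬A ∨ ¬B

A → ¬B
⇔ ¬A ∨ ¬B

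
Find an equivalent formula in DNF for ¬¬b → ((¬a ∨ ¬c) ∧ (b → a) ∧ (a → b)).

¬b ∨ (¬c ∧ a ∧ b)

¬¬b → ((¬a ∨ ¬c) ∧ (b → a) ∧ (a → b))
≡ ¬¬¬b ∨ ((¬a ∨ ¬c) ∧ (b → a) ∧ (a → b))
≡ ¬¬¬b ∨ ((¬a ∨ ¬c) ∧ (¬b ∨ a) ∧ (a → b))
≡ ¬¬¬b ∨ ((¬a ∨ ¬c) ∧ (¬b ∨ a) ∧ (¬a ∨ b))
≡ ¬b ∨ ((¬a ∨ ¬c) ∧ (¬b ∨ a) ∧ (¬a ∨ b))
≡ ¬b ∨ (¬a ∧ ¬b ∧ ¬a) ∨ (¬a ∧ ¬b ∧ b) ∨ (¬a ∧ a ∧ ¬a) ∨ (¬a ∧ a ∧ b) ∨ (¬c ∧ ¬b ∧ ¬a) ∨ (¬c ∧ ¬b ∧ b) ∨ (¬c ∧ a ∧ ¬a) ∨ (¬c ∧ a ∧ b)
≡ ¬b ∨ (¬c ∧ a ∧ b)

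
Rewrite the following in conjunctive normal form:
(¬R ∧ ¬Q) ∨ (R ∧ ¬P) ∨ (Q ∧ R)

(¬R ∨ ¬P ∨ Q) ∧ (¬Q ∨ R)

(¬R ∧ ¬Q) ∨ (R ∧ ¬P) ∨ (Q ∧ R)
≡ (¬R ∨ R ∨ Q) ∧ (¬R ∨ R ∨ R) ∧ (¬R ∨ ¬P ∨ Q) ∧ (¬R ∨ ¬P ∨ R) ∧ (¬Q ∨ R ∨ Q) ∧ (¬Q ∨ R ∨ R) ∧ (¬Q ∨ ¬P ∨ Q) ∧ (¬Q ∨ ¬P ∨ R)
≡ (¬R ∨ ¬P ∨ Q) ∧ (¬Q ∨ R)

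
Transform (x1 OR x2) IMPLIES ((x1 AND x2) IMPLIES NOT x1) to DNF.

(x1 OR x2) IMPLIES ((x1 AND x2) IMPLIES NOT x1)
≡ NOT (x1 OR x2) OR ((x1 AND x2) IMPLIES NOT x1)   (eliminate IMPLIES)
≡ NOT (x1 OR x2) OR NOT (x1 AND x2) OR NOT x1   (eliminate IMPLIES)
≡ (NOT x1 AND NOT x2) OR NOT (x1 AND x2) OR NOT x1   (De Morgan)
≡ (NOT x1 AND NOT x2) OR NOT x1 OR NOT x2 OR NOT x1   (De Morgan)
≡ NOT x1 OR NOT x2   (simplify)

NOT x1 OR NOT x2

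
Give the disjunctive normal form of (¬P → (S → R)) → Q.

¬P ∧ S ∧ ¬R ∨ Q

(¬P → (S → R)) → Q
≡ ¬(¬P → (S → R)) ∨ Q   — eliminate →
≡ ¬(¬¬P ∨ (S → R)) ∨ Q   — eliminate →
≡ ¬(¬¬P ∨ ¬S ∨ R) ∨ Q   — eliminate →
≡ ¬¬¬P ∧ ¬¬S ∧ ¬R ∨ Q   — De Morgan
≡ ¬P ∧ ¬¬S ∧ ¬R ∨ Q   — double negation
≡ ¬P ∧ S ∧ ¬R ∨ Q   — double negation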